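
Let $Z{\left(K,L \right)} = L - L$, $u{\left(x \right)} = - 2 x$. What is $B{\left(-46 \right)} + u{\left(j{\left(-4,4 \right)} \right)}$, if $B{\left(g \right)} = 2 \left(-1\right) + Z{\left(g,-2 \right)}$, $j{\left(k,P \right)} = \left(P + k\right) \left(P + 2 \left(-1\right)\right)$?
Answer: $-2$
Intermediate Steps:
$j{\left(k,P \right)} = \left(-2 + P\right) \left(P + k\right)$ ($j{\left(k,P \right)} = \left(P + k\right) \left(P - 2\right) = \left(P + k\right) \left(-2 + P\right) = \left(-2 + P\right) \left(P + k\right)$)
$Z{\left(K,L \right)} = 0$
$B{\left(g \right)} = -2$ ($B{\left(g \right)} = 2 \left(-1\right) + 0 = -2 + 0 = -2$)
$B{\left(-46 \right)} + u{\left(j{\left(-4,4 \right)} \right)} = -2 - 2 \left(4^{2} - 8 - -8 + 4 \left(-4\right)\right) = -2 - 2 \left(16 - 8 + 8 - 16\right) = -2 - 0 = -2 + 0 = -2$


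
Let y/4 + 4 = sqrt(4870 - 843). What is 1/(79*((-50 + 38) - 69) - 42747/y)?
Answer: -137115392/878251161021 + 56996*sqrt(4027)/878251161021 ≈ -0.00015200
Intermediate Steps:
y = -16 + 4*sqrt(4027) (y = -16 + 4*sqrt(4870 - 843) = -16 + 4*sqrt(4027) ≈ 237.83)
1/(79*((-50 + 38) - 69) - 42747/y) = 1/(79*((-50 + 38) - 69) - 42747/(-16 + 4*sqrt(4027))) = 1/(79*(-12 - 69) - 42747/(-16 + 4*sqrt(4027))) = 1/(79*(-81) - 42747/(-16 + 4*sqrt(4027))) = 1/(-6399 - 42747/(-16 + 4*sqrt(4027)))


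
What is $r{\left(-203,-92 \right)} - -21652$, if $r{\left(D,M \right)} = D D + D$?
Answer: $62658$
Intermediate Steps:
$r{\left(D,M \right)} = D + D^{2}$ ($r{\left(D,M \right)} = D^{2} + D = D + D^{2}$)
$r{\left(-203,-92 \right)} - -21652 = - 203 \left(1 - 203\right) - -21652 = \left(-203\right) \left(-202\right) + 21652 = 41006 + 21652 = 62658$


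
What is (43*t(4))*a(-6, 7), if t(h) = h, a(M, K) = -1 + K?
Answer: 1032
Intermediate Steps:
(43*t(4))*a(-6, 7) = (43*4)*(-1 + 7) = 172*6 = 1032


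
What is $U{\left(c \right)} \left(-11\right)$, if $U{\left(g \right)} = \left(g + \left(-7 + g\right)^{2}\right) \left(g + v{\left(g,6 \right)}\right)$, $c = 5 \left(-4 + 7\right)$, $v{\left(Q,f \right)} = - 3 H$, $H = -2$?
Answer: $-18249$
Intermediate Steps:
$v{\left(Q,f \right)} = 6$ ($v{\left(Q,f \right)} = \left(-3\right) \left(-2\right) = 6$)
$c = 15$ ($c = 5 \cdot 3 = 15$)
$U{\left(g \right)} = \left(6 + g\right) \left(g + \left(-7 + g\right)^{2}\right)$ ($U{\left(g \right)} = \left(g + \left(-7 + g\right)^{2}\right) \left(g + 6\right) = \left(g + \left(-7 + g\right)^{2}\right) \left(6 + g\right) = \left(6 + g\right) \left(g + \left(-7 + g\right)^{2}\right)$)
$U{\left(c \right)} \left(-11\right) = \left(294 + 15^{3} - 435 - 7 \cdot 15^{2}\right) \left(-11\right) = \left(294 + 3375 - 435 - 1575\right) \left(-11\right) = 1659 \left(-11\right) = -18249$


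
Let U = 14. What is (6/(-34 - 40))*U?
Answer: -42/37 ≈ -1.1351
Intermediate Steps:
(6/(-34 - 40))*U = (6/(-34 - 40))*14 = (6/(-74))*14 = -1/74*6*14 = -3/37*14 = -42/37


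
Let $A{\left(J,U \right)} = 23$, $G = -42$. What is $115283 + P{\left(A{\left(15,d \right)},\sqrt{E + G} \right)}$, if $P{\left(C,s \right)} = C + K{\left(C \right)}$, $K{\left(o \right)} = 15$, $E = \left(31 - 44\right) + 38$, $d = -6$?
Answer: $115321$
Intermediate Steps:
$E = 25$ ($E = -13 + 38 = 25$)
$P{\left(C,s \right)} = 15 + C$ ($P{\left(C,s \right)} = C + 15 = 15 + C$)
$115283 + P{\left(A{\left(15,d \right)},\sqrt{E + G} \right)} = 115283 + \left(15 + 23\right) = 115283 + 38 = 115321$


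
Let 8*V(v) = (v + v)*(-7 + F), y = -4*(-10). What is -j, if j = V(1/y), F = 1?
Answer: 3/80 ≈ 0.037500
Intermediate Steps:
y = 40
V(v) = -3*v/2 (V(v) = ((v + v)*(-7 + 1))/8 = ((2*v)*(-6))/8 = (-12*v)/8 = -3*v/2)
j = -3/80 (j = -3/2/40 = -3/2*1/40 = -3/80 ≈ -0.037500)
-j = -1*(-3/80) = 3/80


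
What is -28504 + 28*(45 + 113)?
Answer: -24080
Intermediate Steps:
-28504 + 28*(45 + 113) = -28504 + 28*158 = -28504 + 4424 = -24080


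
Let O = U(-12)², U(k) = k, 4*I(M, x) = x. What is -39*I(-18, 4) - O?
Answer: -183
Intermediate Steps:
I(M, x) = x/4
O = 144 (O = (-12)² = 144)
-39*I(-18, 4) - O = -39*4/4 - 1*144 = -39*1 - 144 = -39 - 144 = -183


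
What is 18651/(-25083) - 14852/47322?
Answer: -2582583/2442341 ≈ -1.0574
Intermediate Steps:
18651/(-25083) - 14852/47322 = 18651*(-1/25083) - 14852*1/47322 = -6217/8361 - 7426/23661 = -2582583/2442341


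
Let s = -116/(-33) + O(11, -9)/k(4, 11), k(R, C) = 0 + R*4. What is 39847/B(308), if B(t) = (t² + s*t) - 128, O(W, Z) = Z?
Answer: 478164/1147745 ≈ 0.41661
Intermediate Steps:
k(R, C) = 4*R (k(R, C) = 0 + 4*R = 4*R)
s = 1559/528 (s = -116/(-33) - 9/(4*4) = -116*(-1/33) - 9/16 = 116/33 - 9*1/16 = 116/33 - 9/16 = 1559/528 ≈ 2.9527)
B(t) = -128 + t² + 1559*t/528 (B(t) = (t² + 1559*t/528) - 128 = -128 + t² + 1559*t/528)
39847/B(308) = 39847/(-128 + 308² + (1559/528)*308) = 39847/(-128 + 94864 + 10913/12) = 39847/(1147745/12) = 39847*(12/1147745) = 478164/1147745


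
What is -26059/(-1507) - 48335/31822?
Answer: 9823489/622802 ≈ 15.773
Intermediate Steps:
-26059/(-1507) - 48335/31822 = -26059*(-1/1507) - 48335*1/31822 = 2369/137 - 6905/4546 = 9823489/622802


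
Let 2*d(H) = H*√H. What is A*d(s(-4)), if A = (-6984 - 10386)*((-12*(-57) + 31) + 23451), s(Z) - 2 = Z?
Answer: 419763420*I*√2 ≈ 5.9364e+8*I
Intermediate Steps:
s(Z) = 2 + Z
d(H) = H^(3/2)/2 (d(H) = (H*√H)/2 = H^(3/2)/2)
A = -419763420 (A = -17370*((684 + 31) + 23451) = -17370*(715 + 23451) = -17370*24166 = -419763420)
A*d(s(-4)) = -209881710*(2 - 4)^(3/2) = -209881710*(-2)^(3/2) = -209881710*(-2*I*√2) = -(-419763420)*I*√2 = 419763420*I*√2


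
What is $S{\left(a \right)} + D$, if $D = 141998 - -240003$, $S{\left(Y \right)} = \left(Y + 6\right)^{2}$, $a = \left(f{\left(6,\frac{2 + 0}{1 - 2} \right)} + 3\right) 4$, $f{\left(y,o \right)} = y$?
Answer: $383765$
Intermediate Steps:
$a = 36$ ($a = \left(6 + 3\right) 4 = 9 \cdot 4 = 36$)
$S{\left(Y \right)} = \left(6 + Y\right)^{2}$
$D = 382001$ ($D = 141998 + 240003 = 382001$)
$S{\left(a \right)} + D = \left(6 + 36\right)^{2} + 382001 = 42^{2} + 382001 = 1764 + 382001 = 383765$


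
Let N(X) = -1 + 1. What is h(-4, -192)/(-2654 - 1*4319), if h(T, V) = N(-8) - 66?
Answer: 66/6973 ≈ 0.0094651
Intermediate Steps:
N(X) = 0
h(T, V) = -66 (h(T, V) = 0 - 66 = -66)
h(-4, -192)/(-2654 - 1*4319) = -66/(-2654 - 1*4319) = -66/(-2654 - 4319) = -66/(-6973) = -66*(-1/6973) = 66/6973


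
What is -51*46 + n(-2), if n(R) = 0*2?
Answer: -2346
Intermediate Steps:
n(R) = 0
-51*46 + n(-2) = -51*46 + 0 = -2346 + 0 = -2346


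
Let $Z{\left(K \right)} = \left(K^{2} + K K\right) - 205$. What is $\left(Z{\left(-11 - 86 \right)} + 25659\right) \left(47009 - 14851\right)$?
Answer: $1423698976$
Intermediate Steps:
$Z{\left(K \right)} = -205 + 2 K^{2}$ ($Z{\left(K \right)} = \left(K^{2} + K^{2}\right) - 205 = 2 K^{2} - 205 = -205 + 2 K^{2}$)
$\left(Z{\left(-11 - 86 \right)} + 25659\right) \left(47009 - 14851\right) = \left(\left(-205 + 2 \left(-11 - 86\right)^{2}\right) + 25659\right) \left(47009 - 14851\right) = \left(\left(-205 + 2 \left(-97\right)^{2}\right) + 25659\right) 32158 = \left(\left(-205 + 2 \cdot 9409\right) + 25659\right) 32158 = \left(\left(-205 + 18818\right) + 25659\right) 32158 = \left(18613 + 25659\right) 32158 = 44272 \cdot 32158 = 1423698976$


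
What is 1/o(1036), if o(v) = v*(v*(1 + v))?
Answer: 1/1113007952 ≈ 8.9847e-10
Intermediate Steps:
o(v) = v²*(1 + v)
1/o(1036) = 1/(1036²*(1 + 1036)) = 1/(1073296*1037) = 1/1113007952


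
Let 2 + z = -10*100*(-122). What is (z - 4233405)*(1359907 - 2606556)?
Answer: 5125481425143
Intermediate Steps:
z = 121998 (z = -2 - 10*100*(-122) = -2 - 1000*(-122) = -2 + 122000 = 121998)
(z - 4233405)*(1359907 - 2606556) = (121998 - 4233405)*(1359907 - 2606556) = -4111407*(-1246649) = 5125481425143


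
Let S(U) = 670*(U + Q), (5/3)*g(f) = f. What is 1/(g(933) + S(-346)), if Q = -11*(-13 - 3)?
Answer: -5/566701 ≈ -8.8230e-6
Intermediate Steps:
Q = 176 (Q = -11*(-16) = 176)
g(f) = 3*f/5
S(U) = 117920 + 670*U (S(U) = 670*(U + 176) = 670*(176 + U) = 117920 + 670*U)
1/(g(933) + S(-346)) = 1/((3/5)*933 + (117920 + 670*(-346))) = 1/(2799/5 + (117920 - 231820)) = 1/(2799/5 - 113900) = 1/(-566701/5) = -5/566701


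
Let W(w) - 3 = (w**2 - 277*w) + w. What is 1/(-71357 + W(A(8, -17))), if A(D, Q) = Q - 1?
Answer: -1/66062 ≈ -1.5137e-5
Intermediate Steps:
A(D, Q) = -1 + Q
W(w) = 3 + w**2 - 276*w (W(w) = 3 + ((w**2 - 277*w) + w) = 3 + (w**2 - 276*w) = 3 + w**2 - 276*w)
1/(-71357 + W(A(8, -17))) = 1/(-71357 + (3 + (-1 - 17)**2 - 276*(-1 - 17))) = 1/(-71357 + (3 + (-18)**2 - 276*(-18))) = 1/(-71357 + (3 + 324 + 4968)) = 1/(-71357 + 5295) = 1/(-66062) = -1/66062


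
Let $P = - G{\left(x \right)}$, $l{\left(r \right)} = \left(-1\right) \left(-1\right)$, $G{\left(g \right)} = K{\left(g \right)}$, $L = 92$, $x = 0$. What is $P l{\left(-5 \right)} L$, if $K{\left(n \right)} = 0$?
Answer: $0$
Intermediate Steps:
$G{\left(g \right)} = 0$
$l{\left(r \right)} = 1$
$P = 0$ ($P = \left(-1\right) 0 = 0$)
$P l{\left(-5 \right)} L = 0 \cdot 1 \cdot 92 = 0 \cdot 92 = 0$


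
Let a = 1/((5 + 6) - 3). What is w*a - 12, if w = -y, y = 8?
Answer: -13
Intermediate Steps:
w = -8 (w = -1*8 = -8)
a = 1/8 (a = 1/(11 - 3) = 1/8 ≈ 0.12500)
w*a - 12 = -8*1/8 - 12 = -1 - 12 = -13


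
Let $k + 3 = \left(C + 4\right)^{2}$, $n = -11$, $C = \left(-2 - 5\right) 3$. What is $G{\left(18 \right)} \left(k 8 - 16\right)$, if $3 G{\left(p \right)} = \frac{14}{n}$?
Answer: $- \frac{31808}{33} \approx -963.88$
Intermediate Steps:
$C = -21$ ($C = \left(-7\right) 3 = -21$)
$k = 286$ ($k = -3 + \left(-21 + 4\right)^{2} = -3 + \left(-17\right)^{2} = -3 + 289 = 286$)
$G{\left(p \right)} = - \frac{14}{33}$ ($G{\left(p \right)} = \frac{14 \frac{1}{-11}}{3} = \frac{14 \left(- \frac{1}{11}\right)}{3} = \frac{1}{3} \left(- \frac{14}{11}\right) = - \frac{14}{33}$)
$G{\left(18 \right)} \left(k 8 - 16\right) = - \frac{14 \left(286 \cdot 8 - 16\right)}{33} = - \frac{14 \left(2288 + \left(-162 + 146\right)\right)}{33} = - \frac{14 \left(2288 - 16\right)}{33} = \left(- \frac{14}{33}\right) 2272 = - \frac{31808}{33}$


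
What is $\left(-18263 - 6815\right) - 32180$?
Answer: $-57258$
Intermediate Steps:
$\left(-18263 - 6815\right) - 32180 = -25078 - 32180 = -57258$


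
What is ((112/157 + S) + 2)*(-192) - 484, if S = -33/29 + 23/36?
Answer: -12418108/13659 ≈ -909.15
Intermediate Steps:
S = -521/1044 (S = -33*1/29 + 23*(1/36) = -33/29 + 23/36 = -521/1044 ≈ -0.49904)
((112/157 + S) + 2)*(-192) - 484 = ((112/157 - 521/1044) + 2)*(-192) - 484 = (35131/163908 + 2)*(-192) - 484 = (362947/163908)*(-192) - 484 = -5807152/13659 - 484 = -12418108/13659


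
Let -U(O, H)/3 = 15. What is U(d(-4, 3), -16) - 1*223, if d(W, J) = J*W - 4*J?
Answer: -268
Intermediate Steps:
d(W, J) = -4*J + J*W
U(O, H) = -45 (U(O, H) = -3*15 = -45)
U(d(-4, 3), -16) - 1*223 = -45 - 1*223 = -45 - 223 = -268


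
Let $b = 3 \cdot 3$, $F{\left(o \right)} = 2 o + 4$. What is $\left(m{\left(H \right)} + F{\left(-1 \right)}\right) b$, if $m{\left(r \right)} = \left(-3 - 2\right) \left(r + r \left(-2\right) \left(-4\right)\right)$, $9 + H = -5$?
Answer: $5688$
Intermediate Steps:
$H = -14$ ($H = -9 - 5 = -14$)
$F{\left(o \right)} = 4 + 2 o$
$b = 9$
$m{\left(r \right)} = - 45 r$ ($m{\left(r \right)} = - 5 \left(r + - 2 r \left(-4\right)\right) = - 5 \left(r + 8 r\right) = - 5 \cdot 9 r = - 45 r$)
$\left(m{\left(H \right)} + F{\left(-1 \right)}\right) b = \left(\left(-45\right) \left(-14\right) + \left(4 + 2 \left(-1\right)\right)\right) 9 = \left(630 + \left(4 - 2\right)\right) 9 = \left(630 + 2\right) 9 = 632 \cdot 9 = 5688$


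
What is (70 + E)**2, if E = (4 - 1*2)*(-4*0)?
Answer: 4900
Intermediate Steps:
E = 0 (E = (4 - 2)*0 = 2*0 = 0)
(70 + E)**2 = (70 + 0)**2 = 70**2 = 4900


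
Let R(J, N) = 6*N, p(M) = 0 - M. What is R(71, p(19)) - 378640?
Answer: -378754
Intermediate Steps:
p(M) = -M
R(71, p(19)) - 378640 = 6*(-1*19) - 378640 = 6*(-19) - 378640 = -114 - 378640 = -378754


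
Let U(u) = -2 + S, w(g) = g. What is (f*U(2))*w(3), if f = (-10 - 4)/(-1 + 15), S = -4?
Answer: 18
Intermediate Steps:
f = -1 (f = -14/14 = -14*1/14 = -1)
U(u) = -6 (U(u) = -2 - 4 = -6)
(f*U(2))*w(3) = -1*(-6)*3 = 6*3 = 18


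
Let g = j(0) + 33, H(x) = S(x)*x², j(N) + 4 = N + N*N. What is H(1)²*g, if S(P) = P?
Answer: 29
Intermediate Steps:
j(N) = -4 + N + N² (j(N) = -4 + (N + N*N) = -4 + (N + N²) = -4 + N + N²)
H(x) = x³ (H(x) = x*x² = x³)
g = 29 (g = (-4 + 0 + 0²) + 33 = (-4 + 0 + 0) + 33 = -4 + 33 = 29)
H(1)²*g = (1³)²*29 = 1²*29 = 1*29 = 29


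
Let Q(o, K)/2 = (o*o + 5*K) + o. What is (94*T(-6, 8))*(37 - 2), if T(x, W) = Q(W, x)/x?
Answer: -46060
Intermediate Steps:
Q(o, K) = 2*o + 2*o**2 + 10*K (Q(o, K) = 2*((o*o + 5*K) + o) = 2*((o**2 + 5*K) + o) = 2*(o + o**2 + 5*K) = 2*o + 2*o**2 + 10*K)
T(x, W) = (2*W + 2*W**2 + 10*x)/x
(94*T(-6, 8))*(37 - 2) = (94*(2*(8 + 8**2 + 5*(-6))/(-6)))*(37 - 2) = (94*(2*(-1/6)*(8 + 64 - 30)))*35 = (94*(2*(-1/6)*42))*35 = (94*(-14))*35 = -1316*35 = -46060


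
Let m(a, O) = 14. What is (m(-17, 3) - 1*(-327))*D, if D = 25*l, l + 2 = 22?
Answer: 170500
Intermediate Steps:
l = 20 (l = -2 + 22 = 20)
D = 500 (D = 25*20 = 500)
(m(-17, 3) - 1*(-327))*D = (14 - 1*(-327))*500 = (14 + 327)*500 = 341*500 = 170500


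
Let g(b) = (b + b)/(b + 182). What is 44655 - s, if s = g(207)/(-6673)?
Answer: 115915315449/2595797 ≈ 44655.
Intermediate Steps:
g(b) = 2*b/(182 + b) (g(b) = (2*b)/(182 + b) = 2*b/(182 + b))
s = -414/2595797 (s = (2*207/(182 + 207))/(-6673) = (2*207/389)*(-1/6673) = (2*207*(1/389))*(-1/6673) = (414/389)*(-1/6673) = -414/2595797 ≈ -0.00015949)
44655 - s = 44655 - 1*(-414/2595797) = 44655 + 414/2595797 = 115915315449/2595797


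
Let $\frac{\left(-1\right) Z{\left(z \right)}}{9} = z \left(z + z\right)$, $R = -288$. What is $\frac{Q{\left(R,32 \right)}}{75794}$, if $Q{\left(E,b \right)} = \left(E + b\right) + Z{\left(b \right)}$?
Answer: $- \frac{9344}{37897} \approx -0.24656$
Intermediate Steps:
$Z{\left(z \right)} = - 18 z^{2}$ ($Z{\left(z \right)} = - 9 z \left(z + z\right) = - 9 z 2 z = - 9 \cdot 2 z^{2} = - 18 z^{2}$)
$Q{\left(E,b \right)} = E + b - 18 b^{2}$ ($Q{\left(E,b \right)} = \left(E + b\right) - 18 b^{2} = E + b - 18 b^{2}$)
$\frac{Q{\left(R,32 \right)}}{75794} = \frac{-288 + 32 - 18 \cdot 32^{2}}{75794} = \left(-288 + 32 - 18432\right) \frac{1}{75794} = \left(-18688\right) \frac{1}{75794} = - \frac{9344}{37897}$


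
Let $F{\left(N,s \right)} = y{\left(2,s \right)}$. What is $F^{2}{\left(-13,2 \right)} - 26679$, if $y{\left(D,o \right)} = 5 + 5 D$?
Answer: $-26454$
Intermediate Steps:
$F{\left(N,s \right)} = 15$ ($F{\left(N,s \right)} = 5 + 5 \cdot 2 = 5 + 10 = 15$)
$F^{2}{\left(-13,2 \right)} - 26679 = 15^{2} - 26679 = 225 - 26679 = -26454$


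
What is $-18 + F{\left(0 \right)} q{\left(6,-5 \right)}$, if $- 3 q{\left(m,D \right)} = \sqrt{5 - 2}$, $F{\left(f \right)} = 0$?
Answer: $-18$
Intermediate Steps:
$q{\left(m,D \right)} = - \frac{\sqrt{3}}{3}$ ($q{\left(m,D \right)} = - \frac{\sqrt{5 - 2}}{3} = - \frac{\sqrt{3}}{3}$)
$-18 + F{\left(0 \right)} q{\left(6,-5 \right)} = -18 + 0 \left(- \frac{\sqrt{3}}{3}\right) = -18 + 0 = -18$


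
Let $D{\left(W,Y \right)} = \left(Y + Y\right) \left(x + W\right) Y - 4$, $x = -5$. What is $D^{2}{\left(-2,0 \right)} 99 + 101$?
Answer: $1685$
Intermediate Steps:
$D{\left(W,Y \right)} = -4 + 2 Y^{2} \left(-5 + W\right)$ ($D{\left(W,Y \right)} = \left(Y + Y\right) \left(-5 + W\right) Y - 4 = 2 Y \left(-5 + W\right) Y - 4 = 2 Y^{2} \left(-5 + W\right) - 4 = -4 + 2 Y^{2} \left(-5 + W\right)$)
$D^{2}{\left(-2,0 \right)} 99 + 101 = \left(-4 - 10 \cdot 0^{2} + 2 \left(-2\right) 0^{2}\right)^{2} \cdot 99 + 101 = \left(-4 - 0 + 2 \left(-2\right) 0\right)^{2} \cdot 99 + 101 = \left(-4 + 0 + 0\right)^{2} \cdot 99 + 101 = \left(-4\right)^{2} \cdot 99 + 101 = 16 \cdot 99 + 101 = 1584 + 101 = 1685$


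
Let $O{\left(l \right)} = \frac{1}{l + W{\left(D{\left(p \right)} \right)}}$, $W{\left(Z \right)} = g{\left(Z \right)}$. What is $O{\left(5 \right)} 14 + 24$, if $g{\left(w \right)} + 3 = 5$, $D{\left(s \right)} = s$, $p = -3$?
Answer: $26$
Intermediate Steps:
$g{\left(w \right)} = 2$ ($g{\left(w \right)} = -3 + 5 = 2$)
$W{\left(Z \right)} = 2$
$O{\left(l \right)} = \frac{1}{2 + l}$ ($O{\left(l \right)} = \frac{1}{l + 2} = \frac{1}{2 + l}$)
$O{\left(5 \right)} 14 + 24 = \frac{1}{2 + 5} \cdot 14 + 24 = \frac{1}{7} \cdot 14 + 24 = 2 + 24 = 26$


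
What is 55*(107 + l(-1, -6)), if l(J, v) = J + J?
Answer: 5775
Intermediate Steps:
l(J, v) = 2*J
55*(107 + l(-1, -6)) = 55*(107 + 2*(-1)) = 55*(107 - 2) = 55*105 = 5775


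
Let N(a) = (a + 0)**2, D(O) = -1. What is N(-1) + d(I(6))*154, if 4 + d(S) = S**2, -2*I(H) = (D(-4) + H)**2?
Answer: 46895/2 ≈ 23448.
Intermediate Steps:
N(a) = a**2
I(H) = -(-1 + H)**2/2
d(S) = -4 + S**2
N(-1) + d(I(6))*154 = (-1)**2 + (-4 + (-(-1 + 6)**2/2)**2)*154 = 1 + (-4 + (-1/2*5**2)**2)*154 = 1 + (-4 + (-1/2*25)**2)*154 = 1 + (-4 + (-25/2)**2)*154 = 1 + (-4 + 625/4)*154 = 1 + (609/4)*154 = 1 + 46893/2 = 46895/2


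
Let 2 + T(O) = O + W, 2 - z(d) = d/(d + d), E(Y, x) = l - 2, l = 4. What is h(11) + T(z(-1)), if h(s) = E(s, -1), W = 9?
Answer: 21/2 ≈ 10.500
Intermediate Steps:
E(Y, x) = 2 (E(Y, x) = 4 - 2 = 2)
z(d) = 3/2 (z(d) = 2 - d/(d + d) = 2 - d/(2*d) = 2 - 1/(2*d)*d = 2 - 1*1/2 = 2 - 1/2 = 3/2)
T(O) = 7 + O (T(O) = -2 + (O + 9) = -2 + (9 + O) = 7 + O)
h(s) = 2
h(11) + T(z(-1)) = 2 + (7 + 3/2) = 2 + 17/2 = 21/2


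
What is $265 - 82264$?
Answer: $-81999$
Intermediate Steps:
$265 - 82264 = -81999$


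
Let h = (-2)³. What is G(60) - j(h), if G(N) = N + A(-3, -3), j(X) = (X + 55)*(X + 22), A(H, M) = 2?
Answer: -596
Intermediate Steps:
h = -8
j(X) = (22 + X)*(55 + X) (j(X) = (55 + X)*(22 + X) = (22 + X)*(55 + X))
G(N) = 2 + N (G(N) = N + 2 = 2 + N)
G(60) - j(h) = (2 + 60) - (1210 + (-8)² + 77*(-8)) = 62 - (1210 + 64 - 616) = 62 - 1*658 = 62 - 658 = -596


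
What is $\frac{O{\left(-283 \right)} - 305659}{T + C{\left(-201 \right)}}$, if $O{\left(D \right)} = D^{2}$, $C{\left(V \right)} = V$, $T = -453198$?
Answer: $\frac{75190}{151133} \approx 0.49751$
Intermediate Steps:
$\frac{O{\left(-283 \right)} - 305659}{T + C{\left(-201 \right)}} = \frac{\left(-283\right)^{2} - 305659}{-453198 - 201} = \frac{80089 - 305659}{-453399} = \left(-225570\right) \left(- \frac{1}{453399}\right) = \frac{75190}{151133}$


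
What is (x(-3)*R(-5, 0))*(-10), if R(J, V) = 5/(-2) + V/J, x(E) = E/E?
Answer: 25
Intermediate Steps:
x(E) = 1
R(J, V) = -5/2 + V/J (R(J, V) = 5*(-1/2) + V/J = -5/2 + V/J)
(x(-3)*R(-5, 0))*(-10) = (1*(-5/2 + 0/(-5)))*(-10) = (1*(-5/2 + 0*(-1/5)))*(-10) = (1*(-5/2 + 0))*(-10) = (1*(-5/2))*(-10) = -5/2*(-10) = 25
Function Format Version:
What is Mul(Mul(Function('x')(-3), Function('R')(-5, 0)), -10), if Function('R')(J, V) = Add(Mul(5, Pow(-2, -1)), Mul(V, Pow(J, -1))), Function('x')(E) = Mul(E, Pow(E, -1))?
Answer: 25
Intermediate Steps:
Function('x')(E) = 1
Function('R')(J, V) = Add(Rational(-5, 2), Mul(V, Pow(J, -1))) (Function('R')(J, V) = Add(Mul(5, Rational(-1, 2)), Mul(V, Pow(J, -1))) = Add(Rational(-5, 2), Mul(V, Pow(J, -1))))
Mul(Mul(Function('x')(-3), Function('R')(-5, 0)), -10) = Mul(Mul(1, Add(Rational(-5, 2), Mul(0, Pow(-5, -1)))), -10) = Mul(Mul(1, Add(Rational(-5, 2), Mul(0, Rational(-1, 5)))), -10) = Mul(Mul(1, Add(Rational(-5, 2), 0)), -10) = Mul(Mul(1, Rational(-5, 2)), -10) = Mul(Rational(-5, 2), -10) = 25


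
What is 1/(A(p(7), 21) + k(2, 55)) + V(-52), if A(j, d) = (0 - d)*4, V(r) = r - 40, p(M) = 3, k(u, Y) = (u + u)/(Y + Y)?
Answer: -424911/4618 ≈ -92.012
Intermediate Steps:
k(u, Y) = u/Y (k(u, Y) = (2*u)/((2*Y)) = (2*u)*(1/(2*Y)) = u/Y)
V(r) = -40 + r
A(j, d) = -4*d (A(j, d) = -d*4 = -4*d)
1/(A(p(7), 21) + k(2, 55)) + V(-52) = 1/(-4*21 + 2/55) + (-40 - 52) = 1/(-84 + 2*(1/55)) - 92 = 1/(-84 + 2/55) - 92 = 1/(-4618/55) - 92 = -55/4618 - 92 = -424911/4618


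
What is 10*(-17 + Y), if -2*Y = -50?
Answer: 80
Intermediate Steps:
Y = 25 (Y = -1/2*(-50) = 25)
10*(-17 + Y) = 10*(-17 + 25) = 10*8 = 80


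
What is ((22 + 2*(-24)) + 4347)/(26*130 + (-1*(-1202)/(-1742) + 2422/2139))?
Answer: 8050321149/6297997243 ≈ 1.2782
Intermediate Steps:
((22 + 2*(-24)) + 4347)/(26*130 + (-1*(-1202)/(-1742) + 2422/2139)) = ((22 - 48) + 4347)/(3380 + (1202*(-1/1742) + 2422*(1/2139))) = (-26 + 4347)/(3380 + (-601/871 + 2422/2139)) = 4321/(3380 + 824023/1863069) = 4321/(6297997243/1863069) = 4321*(1863069/6297997243) = 8050321149/6297997243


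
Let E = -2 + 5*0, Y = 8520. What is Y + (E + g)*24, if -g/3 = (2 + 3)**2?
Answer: 6672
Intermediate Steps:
E = -2 (E = -2 + 0 = -2)
g = -75 (g = -3*(2 + 3)**2 = -3*5**2 = -3*25 = -75)
Y + (E + g)*24 = 8520 + (-2 - 75)*24 = 8520 - 77*24 = 8520 - 1848 = 6672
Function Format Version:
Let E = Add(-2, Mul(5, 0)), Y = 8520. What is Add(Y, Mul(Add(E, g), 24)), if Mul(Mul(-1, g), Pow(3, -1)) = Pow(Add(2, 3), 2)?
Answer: 6672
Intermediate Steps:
E = -2 (E = Add(-2, 0) = -2)
g = -75 (g = Mul(-3, Pow(Add(2, 3), 2)) = Mul(-3, Pow(5, 2)) = Mul(-3, 25) = -75)
Add(Y, Mul(Add(E, g), 24)) = Add(8520, Mul(Add(-2, -75), 24)) = Add(8520, Mul(-77, 24)) = Add(8520, -1848) = 6672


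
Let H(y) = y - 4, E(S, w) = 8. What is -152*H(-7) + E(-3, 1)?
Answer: 1680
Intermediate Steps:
H(y) = -4 + y
-152*H(-7) + E(-3, 1) = -152*(-4 - 7) + 8 = -152*(-11) + 8 = 1672 + 8 = 1680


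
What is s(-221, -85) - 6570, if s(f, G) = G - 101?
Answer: -6756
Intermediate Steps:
s(f, G) = -101 + G
s(-221, -85) - 6570 = (-101 - 85) - 6570 = -186 - 6570 = -6756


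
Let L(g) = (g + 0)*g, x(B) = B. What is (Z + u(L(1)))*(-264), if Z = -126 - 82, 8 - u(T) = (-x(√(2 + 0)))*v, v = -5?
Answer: 52800 + 1320*√2 ≈ 54667.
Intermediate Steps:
L(g) = g² (L(g) = g*g = g²)
u(T) = 8 - 5*√2 (u(T) = 8 - (-√(2 + 0))*(-5) = 8 - (-√2)*(-5) = 8 - 5*√2)
Z = -208
(Z + u(L(1)))*(-264) = (-208 + (8 - 5*√2))*(-264) = (-200 - 5*√2)*(-264) = 52800 + 1320*√2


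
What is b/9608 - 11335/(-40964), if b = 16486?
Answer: 49014949/24598882 ≈ 1.9926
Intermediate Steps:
b/9608 - 11335/(-40964) = 16486/9608 - 11335/(-40964) = 16486*(1/9608) - 11335*(-1/40964) = 8243/4804 + 11335/40964 = 49014949/24598882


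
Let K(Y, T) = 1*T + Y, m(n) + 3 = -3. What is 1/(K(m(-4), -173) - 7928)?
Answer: -1/8107 ≈ -0.00012335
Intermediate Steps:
m(n) = -6 (m(n) = -3 - 3 = -6)
K(Y, T) = T + Y
1/(K(m(-4), -173) - 7928) = 1/((-173 - 6) - 7928) = 1/(-179 - 7928) = 1/(-8107) = -1/8107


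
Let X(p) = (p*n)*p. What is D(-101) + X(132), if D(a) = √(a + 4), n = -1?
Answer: -17424 + I*√97 ≈ -17424.0 + 9.8489*I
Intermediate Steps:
X(p) = -p² (X(p) = (p*(-1))*p = (-p)*p = -p²)
D(a) = √(4 + a)
D(-101) + X(132) = √(4 - 101) - 1*132² = √(-97) - 1*17424 = I*√97 - 17424 = -17424 + I*√97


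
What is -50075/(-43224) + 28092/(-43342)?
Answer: 478051021/936707304 ≈ 0.51035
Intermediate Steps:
-50075/(-43224) + 28092/(-43342) = -50075*(-1/43224) + 28092*(-1/43342) = 50075/43224 - 14046/21671 = 478051021/936707304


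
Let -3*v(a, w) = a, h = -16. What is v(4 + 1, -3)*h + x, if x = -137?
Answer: -331/3 ≈ -110.33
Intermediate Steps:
v(a, w) = -a/3
v(4 + 1, -3)*h + x = -(4 + 1)/3*(-16) - 137 = -⅓*5*(-16) - 137 = -5/3*(-16) - 137 = 80/3 - 137 = -331/3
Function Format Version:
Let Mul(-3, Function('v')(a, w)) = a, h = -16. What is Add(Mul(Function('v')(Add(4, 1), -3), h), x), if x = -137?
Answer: Rational(-331, 3) ≈ -110.33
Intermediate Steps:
Function('v')(a, w) = Mul(Rational(-1, 3), a)
Add(Mul(Function('v')(Add(4, 1), -3), h), x) = Add(Mul(Mul(Rational(-1, 3), Add(4, 1)), -16), -137) = Add(Mul(Mul(Rational(-1, 3), 5), -16), -137) = Add(Mul(Rational(-5, 3), -16), -137) = Add(Rational(80, 3), -137) = Rational(-331, 3)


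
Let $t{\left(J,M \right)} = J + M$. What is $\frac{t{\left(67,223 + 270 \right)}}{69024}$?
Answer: $\frac{35}{4314} \approx 0.0081131$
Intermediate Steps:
$\frac{t{\left(67,223 + 270 \right)}}{69024} = \frac{67 + \left(223 + 270\right)}{69024} = \left(67 + 493\right) \frac{1}{69024} = 560 \cdot \frac{1}{69024} = \frac{35}{4314}$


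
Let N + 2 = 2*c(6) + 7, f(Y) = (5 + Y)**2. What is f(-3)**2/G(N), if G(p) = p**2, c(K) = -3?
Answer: 16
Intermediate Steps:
N = -1 (N = -2 + (2*(-3) + 7) = -2 + (-6 + 7) = -2 + 1 = -1)
f(-3)**2/G(N) = ((5 - 3)**2)**2/((-1)**2) = (2**2)**2/1 = 4**2*1 = 16*1 = 16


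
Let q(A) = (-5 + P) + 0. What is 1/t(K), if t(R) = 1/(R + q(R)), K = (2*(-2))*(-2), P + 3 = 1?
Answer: 1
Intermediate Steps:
P = -2 (P = -3 + 1 = -2)
q(A) = -7 (q(A) = (-5 - 2) + 0 = -7 + 0 = -7)
K = 8 (K = -4*(-2) = 8)
t(R) = 1/(-7 + R) (t(R) = 1/(R - 7) = 1/(-7 + R))
1/t(K) = 1/(1/(-7 + 8)) = 1/(1/1) = 1/1 = 1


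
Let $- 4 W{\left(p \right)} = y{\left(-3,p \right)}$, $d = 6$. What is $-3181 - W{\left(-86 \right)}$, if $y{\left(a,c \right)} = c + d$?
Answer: $-3201$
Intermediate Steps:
$y{\left(a,c \right)} = 6 + c$ ($y{\left(a,c \right)} = c + 6 = 6 + c$)
$W{\left(p \right)} = - \frac{3}{2} - \frac{p}{4}$ ($W{\left(p \right)} = - \frac{6 + p}{4} = - \frac{3}{2} - \frac{p}{4}$)
$-3181 - W{\left(-86 \right)} = -3181 - \left(- \frac{3}{2} - - \frac{43}{2}\right) = -3181 - \left(- \frac{3}{2} + \frac{43}{2}\right) = -3181 - 20 = -3201$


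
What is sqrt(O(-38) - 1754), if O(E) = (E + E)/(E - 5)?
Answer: I*sqrt(3239878)/43 ≈ 41.86*I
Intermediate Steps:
O(E) = 2*E/(-5 + E) (O(E) = (2*E)/(-5 + E) = 2*E/(-5 + E))
sqrt(O(-38) - 1754) = sqrt(2*(-38)/(-5 - 38) - 1754) = sqrt(2*(-38)/(-43) - 1754) = sqrt(2*(-38)*(-1/43) - 1754) = sqrt(76/43 - 1754) = sqrt(-75346/43) = I*sqrt(3239878)/43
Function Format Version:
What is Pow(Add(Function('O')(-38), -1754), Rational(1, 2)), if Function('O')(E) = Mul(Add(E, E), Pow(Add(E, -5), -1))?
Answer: Mul(Rational(1, 43), I, Pow(3239878, Rational(1, 2))) ≈ Mul(41.860, I)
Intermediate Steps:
Function('O')(E) = Mul(2, E, Pow(Add(-5, E), -1)) (Function('O')(E) = Mul(Mul(2, E), Pow(Add(-5, E), -1)) = Mul(2, E, Pow(Add(-5, E), -1)))
Pow(Add(Function('O')(-38), -1754), Rational(1, 2)) = Pow(Add(Mul(2, -38, Pow(Add(-5, -38), -1)), -1754), Rational(1, 2)) = Pow(Add(Mul(2, -38, Pow(-43, -1)), -1754), Rational(1, 2)) = Pow(Add(Mul(2, -38, Rational(-1, 43)), -1754), Rational(1, 2)) = Pow(Add(Rational(76, 43), -1754), Rational(1, 2)) = Pow(Rational(-75346, 43), Rational(1, 2)) = Mul(Rational(1, 43), I, Pow(3239878, Rational(1, 2)))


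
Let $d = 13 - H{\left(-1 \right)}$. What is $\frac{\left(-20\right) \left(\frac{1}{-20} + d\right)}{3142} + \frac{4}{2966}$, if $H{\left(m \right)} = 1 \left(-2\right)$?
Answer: $- \frac{437133}{4659586} \approx -0.093814$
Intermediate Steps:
$H{\left(m \right)} = -2$
$d = 15$ ($d = 13 - -2 = 13 + 2 = 15$)
$\frac{\left(-20\right) \left(\frac{1}{-20} + d\right)}{3142} + \frac{4}{2966} = \frac{\left(-20\right) \left(\frac{1}{-20} + 15\right)}{3142} + \frac{4}{2966} = - 20 \left(- \frac{1}{20} + 15\right) \frac{1}{3142} + 4 \cdot \frac{1}{2966} = \left(-20\right) \frac{299}{20} \cdot \frac{1}{3142} + \frac{2}{1483} = \left(-299\right) \frac{1}{3142} + \frac{2}{1483} = - \frac{299}{3142} + \frac{2}{1483} = - \frac{437133}{4659586}$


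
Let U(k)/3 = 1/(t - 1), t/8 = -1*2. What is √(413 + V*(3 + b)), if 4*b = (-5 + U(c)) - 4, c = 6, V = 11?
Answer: √121601/17 ≈ 20.513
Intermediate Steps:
t = -16 (t = 8*(-1*2) = 8*(-2) = -16)
U(k) = -3/17 (U(k) = 3/(-16 - 1) = 3/(-17) = 3*(-1/17) = -3/17)
b = -39/17 (b = ((-5 - 3/17) - 4)/4 = (-88/17 - 4)/4 = (¼)*(-156/17) = -39/17 ≈ -2.2941)
√(413 + V*(3 + b)) = √(413 + 11*(3 - 39/17)) = √(413 + 11*(12/17)) = √(413 + 132/17) = √(7153/17) = √121601/17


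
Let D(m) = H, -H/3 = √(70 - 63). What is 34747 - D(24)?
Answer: 34747 + 3*√7 ≈ 34755.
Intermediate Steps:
H = -3*√7 (H = -3*√(70 - 63) = -3*√7 ≈ -7.9373)
D(m) = -3*√7
34747 - D(24) = 34747 - (-3)*√7 = 34747 + 3*√7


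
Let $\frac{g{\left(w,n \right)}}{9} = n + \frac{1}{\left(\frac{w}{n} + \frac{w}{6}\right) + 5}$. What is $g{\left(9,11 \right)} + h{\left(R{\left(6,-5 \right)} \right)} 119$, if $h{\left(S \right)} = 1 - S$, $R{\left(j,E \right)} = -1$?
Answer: $\frac{54455}{161} \approx 338.23$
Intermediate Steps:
$g{\left(w,n \right)} = 9 n + \frac{9}{5 + \frac{w}{6} + \frac{w}{n}}$ ($g{\left(w,n \right)} = 9 \left(n + \frac{1}{\left(\frac{w}{n} + \frac{w}{6}\right) + 5}\right) = 9 \left(n + \frac{1}{\left(\frac{w}{6} + \frac{w}{n}\right) + 5}\right) = 9 \left(n + \frac{1}{5 + \frac{w}{6} + \frac{w}{n}}\right) = 9 n + \frac{9}{5 + \frac{w}{6} + \frac{w}{n}}$)
$g{\left(9,11 \right)} + h{\left(R{\left(6,-5 \right)} \right)} 119 = 9 \cdot 11 \frac{1}{6 \cdot 9 + 30 \cdot 11 + 11 \cdot 9} \left(6 + 6 \cdot 9 + 30 \cdot 11 + 11 \cdot 9\right) + \left(1 - -1\right) 119 = 9 \cdot 11 \frac{1}{54 + 330 + 99} \left(6 + 54 + 330 + 99\right) + \left(1 + 1\right) 119 = 9 \cdot 11 \cdot \frac{1}{483} \cdot 489 + 2 \cdot 119 = 9 \cdot 11 \cdot \frac{1}{483} \cdot 489 + 238 = \frac{16137}{161} + 238 = \frac{54455}{161}$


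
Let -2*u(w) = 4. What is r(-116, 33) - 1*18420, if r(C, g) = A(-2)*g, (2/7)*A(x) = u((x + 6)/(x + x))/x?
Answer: -36609/2 ≈ -18305.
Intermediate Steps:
u(w) = -2 (u(w) = -½*4 = -2)
A(x) = -7/x (A(x) = 7*(-2/x)/2 = -7/x)
r(C, g) = 7*g/2 (r(C, g) = (-7/(-2))*g = (-7*(-½))*g = 7*g/2)
r(-116, 33) - 1*18420 = (7/2)*33 - 1*18420 = 231/2 - 18420 = -36609/2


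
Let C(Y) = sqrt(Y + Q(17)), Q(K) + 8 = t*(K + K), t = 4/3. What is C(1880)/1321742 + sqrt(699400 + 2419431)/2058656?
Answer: sqrt(4314)/1982613 + sqrt(3118831)/2058656 ≈ 0.00089098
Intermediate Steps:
t = 4/3 (t = 4*(1/3) = 4/3 ≈ 1.3333)
Q(K) = -8 + 8*K/3 (Q(K) = -8 + 4*(K + K)/3 = -8 + 4*(2*K)/3 = -8 + 8*K/3)
C(Y) = sqrt(112/3 + Y) (C(Y) = sqrt(Y + (-8 + (8/3)*17)) = sqrt(Y + (-8 + 136/3)) = sqrt(Y + 112/3) = sqrt(112/3 + Y))
C(1880)/1321742 + sqrt(699400 + 2419431)/2058656 = (sqrt(336 + 9*1880)/3)/1321742 + sqrt(699400 + 2419431)/2058656 = (sqrt(336 + 16920)/3)*(1/1321742) + sqrt(3118831)*(1/2058656) = (sqrt(17256)/3)*(1/1321742) + sqrt(3118831)/2058656 = ((2*sqrt(4314))/3)*(1/1321742) + sqrt(3118831)/2058656 = (2*sqrt(4314)/3)*(1/1321742) + sqrt(3118831)/2058656 = sqrt(4314)/1982613 + sqrt(3118831)/2058656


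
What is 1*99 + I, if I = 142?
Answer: 241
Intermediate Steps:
1*99 + I = 1*99 + 142 = 99 + 142 = 241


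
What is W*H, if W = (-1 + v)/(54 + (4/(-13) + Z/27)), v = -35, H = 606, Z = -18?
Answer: -212706/517 ≈ -411.42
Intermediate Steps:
W = -351/517 (W = (-1 - 35)/(54 + (4/(-13) - 18/27)) = -36/(54 + (4*(-1/13) - 18*1/27)) = -36/(54 + (-4/13 - 2/3)) = -36/(54 - 38/39) = -36/2068/39 = -36*39/2068 = -351/517 ≈ -0.67892)
W*H = -351/517*606 = -212706/517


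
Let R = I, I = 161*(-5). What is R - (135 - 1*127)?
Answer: -813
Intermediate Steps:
I = -805
R = -805
R - (135 - 1*127) = -805 - (135 - 1*127) = -805 - (135 - 127) = -805 - 1*8 = -805 - 8 = -813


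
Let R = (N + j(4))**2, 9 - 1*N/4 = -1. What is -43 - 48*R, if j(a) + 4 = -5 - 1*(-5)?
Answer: -62251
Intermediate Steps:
j(a) = -4 (j(a) = -4 + (-5 - 1*(-5)) = -4 + (-5 + 5) = -4 + 0 = -4)
N = 40 (N = 36 - 4*(-1) = 36 + 4 = 40)
R = 1296 (R = (40 - 4)**2 = 36**2 = 1296)
-43 - 48*R = -43 - 48*1296 = -43 - 62208 = -62251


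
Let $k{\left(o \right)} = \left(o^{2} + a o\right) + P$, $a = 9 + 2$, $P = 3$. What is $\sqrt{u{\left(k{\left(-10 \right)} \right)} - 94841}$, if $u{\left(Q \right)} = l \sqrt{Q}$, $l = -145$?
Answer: $\sqrt{-94841 - 145 i \sqrt{7}} \approx 0.6229 - 307.96 i$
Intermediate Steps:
$a = 11$
$k{\left(o \right)} = 3 + o^{2} + 11 o$ ($k{\left(o \right)} = \left(o^{2} + 11 o\right) + 3 = 3 + o^{2} + 11 o$)
$u{\left(Q \right)} = - 145 \sqrt{Q}$
$\sqrt{u{\left(k{\left(-10 \right)} \right)} - 94841} = \sqrt{- 145 \sqrt{3 + \left(-10\right)^{2} + 11 \left(-10\right)} - 94841} = \sqrt{- 145 \sqrt{3 + 100 - 110} - 94841} = \sqrt{- 145 \sqrt{-7} - 94841} = \sqrt{- 145 i \sqrt{7} - 94841} = \sqrt{-94841 - 145 i \sqrt{7}}$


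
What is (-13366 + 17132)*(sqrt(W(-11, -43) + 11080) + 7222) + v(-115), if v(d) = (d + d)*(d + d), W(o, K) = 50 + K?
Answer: 27250952 + 3766*sqrt(11087) ≈ 2.7647e+7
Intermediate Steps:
v(d) = 4*d**2 (v(d) = (2*d)*(2*d) = 4*d**2)
(-13366 + 17132)*(sqrt(W(-11, -43) + 11080) + 7222) + v(-115) = (-13366 + 17132)*(sqrt((50 - 43) + 11080) + 7222) + 4*(-115)**2 = 3766*(sqrt(7 + 11080) + 7222) + 4*13225 = 3766*(sqrt(11087) + 7222) + 52900 = 3766*(7222 + sqrt(11087)) + 52900 = (27198052 + 3766*sqrt(11087)) + 52900 = 27250952 + 3766*sqrt(11087)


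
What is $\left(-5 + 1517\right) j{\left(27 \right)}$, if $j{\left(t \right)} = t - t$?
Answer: $0$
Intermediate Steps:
$j{\left(t \right)} = 0$
$\left(-5 + 1517\right) j{\left(27 \right)} = \left(-5 + 1517\right) 0 = 1512 \cdot 0 = 0$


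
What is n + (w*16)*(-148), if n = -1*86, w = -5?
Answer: 11754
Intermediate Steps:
n = -86
n + (w*16)*(-148) = -86 - 5*16*(-148) = -86 - 80*(-148) = -86 + 11840 = 11754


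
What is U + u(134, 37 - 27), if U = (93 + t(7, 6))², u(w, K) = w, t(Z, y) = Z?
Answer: 10134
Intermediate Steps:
U = 10000 (U = (93 + 7)² = 100² = 10000)
U + u(134, 37 - 27) = 10000 + 134 = 10134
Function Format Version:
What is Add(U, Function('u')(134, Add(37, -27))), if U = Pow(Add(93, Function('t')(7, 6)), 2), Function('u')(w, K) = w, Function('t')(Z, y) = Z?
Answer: 10134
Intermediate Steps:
U = 10000 (U = Pow(Add(93, 7), 2) = Pow(100, 2) = 10000)
Add(U, Function('u')(134, Add(37, -27))) = Add(10000, 134) = 10134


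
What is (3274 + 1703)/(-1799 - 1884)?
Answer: -4977/3683 ≈ -1.3513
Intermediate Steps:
(3274 + 1703)/(-1799 - 1884) = 4977/(-3683) = 4977*(-1/3683) = -4977/3683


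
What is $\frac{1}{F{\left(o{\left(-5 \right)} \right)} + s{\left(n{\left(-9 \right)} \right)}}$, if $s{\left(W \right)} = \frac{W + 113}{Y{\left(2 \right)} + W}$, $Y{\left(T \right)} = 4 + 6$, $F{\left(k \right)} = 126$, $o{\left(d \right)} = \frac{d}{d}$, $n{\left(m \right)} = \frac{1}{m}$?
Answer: $\frac{89}{12230} \approx 0.0072772$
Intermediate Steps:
$o{\left(d \right)} = 1$
$Y{\left(T \right)} = 10$
$s{\left(W \right)} = \frac{113 + W}{10 + W}$ ($s{\left(W \right)} = \frac{W + 113}{10 + W} = \frac{113 + W}{10 + W}$)
$\frac{1}{F{\left(o{\left(-5 \right)} \right)} + s{\left(n{\left(-9 \right)} \right)}} = \frac{1}{126 + \frac{113 + \frac{1}{-9}}{10 + \frac{1}{-9}}} = \frac{1}{126 + \frac{113 - \frac{1}{9}}{10 - \frac{1}{9}}} = \frac{1}{126 + \frac{1}{\frac{89}{9}} \cdot \frac{1016}{9}} = \frac{1}{126 + \frac{9}{89} \cdot \frac{1016}{9}} = \frac{1}{126 + \frac{1016}{89}} = \frac{1}{\frac{12230}{89}} = \frac{89}{12230}$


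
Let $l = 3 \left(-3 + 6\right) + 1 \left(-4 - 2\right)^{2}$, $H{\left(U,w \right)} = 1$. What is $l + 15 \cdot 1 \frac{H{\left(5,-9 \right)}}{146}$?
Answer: $\frac{6585}{146} \approx 45.103$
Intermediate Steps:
$l = 45$ ($l = 3 \cdot 3 + 1 \left(-6\right)^{2} = 9 + 1 \cdot 36 = 9 + 36 = 45$)
$l + 15 \cdot 1 \frac{H{\left(5,-9 \right)}}{146} = 45 + 15 \cdot 1 \cdot 1 \cdot \frac{1}{146} = 45 + 15 \cdot 1 \cdot \frac{1}{146} = 45 + 15 \cdot \frac{1}{146} = 45 + \frac{15}{146} = \frac{6585}{146}$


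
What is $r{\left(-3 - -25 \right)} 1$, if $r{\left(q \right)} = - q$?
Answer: $-22$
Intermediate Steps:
$r{\left(-3 - -25 \right)} 1 = - (-3 - -25) 1 = - (-3 + 25) 1 = \left(-1\right) 22 \cdot 1 = \left(-22\right) 1 = -22$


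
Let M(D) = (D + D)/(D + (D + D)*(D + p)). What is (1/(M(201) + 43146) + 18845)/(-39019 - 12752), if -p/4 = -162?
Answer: -1381433782019/3795076054176 ≈ -0.36401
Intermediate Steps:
p = 648 (p = -4*(-162) = 648)
M(D) = 2*D/(D + 2*D*(648 + D)) (M(D) = (D + D)/(D + (D + D)*(D + 648)) = (2*D)/(D + (2*D)*(648 + D)) = (2*D)/(D + 2*D*(648 + D)) = 2*D/(D + 2*D*(648 + D)))
(1/(M(201) + 43146) + 18845)/(-39019 - 12752) = (1/(2/(1297 + 2*201) + 43146) + 18845)/(-39019 - 12752) = (1/(2/(1297 + 402) + 43146) + 18845)/(-51771) = (1/(2/1699 + 43146) + 18845)*(-1/51771) = (1/(73305056/1699) + 18845)*(-1/51771) = (1699/73305056 + 18845)*(-1/51771) = (1381433782019/73305056)*(-1/51771) = -1381433782019/3795076054176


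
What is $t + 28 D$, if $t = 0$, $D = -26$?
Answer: $-728$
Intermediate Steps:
$t + 28 D = 0 + 28 \left(-26\right) = 0 - 728 = -728$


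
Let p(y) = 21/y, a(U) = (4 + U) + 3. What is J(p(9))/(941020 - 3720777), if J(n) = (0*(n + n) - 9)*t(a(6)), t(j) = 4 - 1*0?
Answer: 36/2779757 ≈ 1.2951e-5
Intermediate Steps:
a(U) = 7 + U
t(j) = 4 (t(j) = 4 + 0 = 4)
J(n) = -36 (J(n) = (0*(n + n) - 9)*4 = (0*(2*n) - 9)*4 = (0 - 9)*4 = -9*4 = -36)
J(p(9))/(941020 - 3720777) = -36/(941020 - 3720777) = -36/(-2779757) = -36*(-1/2779757) = 36/2779757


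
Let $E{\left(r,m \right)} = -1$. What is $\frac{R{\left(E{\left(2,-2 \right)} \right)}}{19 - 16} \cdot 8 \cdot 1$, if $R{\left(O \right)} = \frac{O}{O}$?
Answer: $\frac{8}{3} \approx 2.6667$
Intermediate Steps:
$R{\left(O \right)} = 1$
$\frac{R{\left(E{\left(2,-2 \right)} \right)}}{19 - 16} \cdot 8 \cdot 1 = 1 \frac{1}{19 - 16} \cdot 8 \cdot 1 = 1 \cdot \frac{1}{3} \cdot 8 = \frac{1}{3} \cdot 8 = \frac{8}{3}$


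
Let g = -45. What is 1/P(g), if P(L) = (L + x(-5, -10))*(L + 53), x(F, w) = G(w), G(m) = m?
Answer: -1/440 ≈ -0.0022727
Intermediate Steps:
x(F, w) = w
P(L) = (-10 + L)*(53 + L) (P(L) = (L - 10)*(L + 53) = (-10 + L)*(53 + L))
1/P(g) = 1/(-530 + (-45)**2 + 43*(-45)) = 1/(-530 + 2025 - 1935) = 1/(-440) = -1/440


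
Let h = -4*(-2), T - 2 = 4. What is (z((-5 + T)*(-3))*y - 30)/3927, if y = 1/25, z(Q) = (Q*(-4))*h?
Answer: -218/32725 ≈ -0.0066616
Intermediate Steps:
T = 6 (T = 2 + 4 = 6)
h = 8
z(Q) = -32*Q (z(Q) = (Q*(-4))*8 = -4*Q*8 = -32*Q)
y = 1/25 ≈ 0.040000
(z((-5 + T)*(-3))*y - 30)/3927 = (-32*(-5 + 6)*(-3)*(1/25) - 30)/3927 = (-32*(-3)*(1/25) - 30)*(1/3927) = (96*(1/25) - 30)*(1/3927) = (96/25 - 30)*(1/3927) = -654/25*1/3927 = -218/32725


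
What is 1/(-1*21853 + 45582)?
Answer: 1/23729 ≈ 4.2143e-5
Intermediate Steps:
1/(-1*21853 + 45582) = 1/(-21853 + 45582) = 1/23729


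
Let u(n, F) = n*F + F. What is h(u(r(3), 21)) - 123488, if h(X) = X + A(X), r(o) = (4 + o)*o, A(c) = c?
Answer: -122564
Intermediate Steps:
r(o) = o*(4 + o)
u(n, F) = F + F*n (u(n, F) = F*n + F = F + F*n)
h(X) = 2*X (h(X) = X + X = 2*X)
h(u(r(3), 21)) - 123488 = 2*(21*(1 + 3*(4 + 3))) - 123488 = 2*(21*(1 + 3*7)) - 123488 = 2*(21*(1 + 21)) - 123488 = 2*(21*22) - 123488 = 2*462 - 123488 = 924 - 123488 = -122564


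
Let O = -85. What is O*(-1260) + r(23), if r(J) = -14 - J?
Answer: 107063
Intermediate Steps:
O*(-1260) + r(23) = -85*(-1260) + (-14 - 1*23) = 107100 + (-14 - 23) = 107100 - 37 = 107063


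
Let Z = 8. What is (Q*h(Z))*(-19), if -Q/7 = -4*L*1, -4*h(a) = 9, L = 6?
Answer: 7182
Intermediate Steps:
h(a) = -9/4 (h(a) = -¼*9 = -9/4)
Q = 168 (Q = -7*(-4*6) = -(-168) = -7*(-24) = 168)
(Q*h(Z))*(-19) = (168*(-9/4))*(-19) = -378*(-19) = 7182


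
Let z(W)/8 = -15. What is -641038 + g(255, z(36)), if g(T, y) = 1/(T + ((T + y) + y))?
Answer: -173080259/270 ≈ -6.4104e+5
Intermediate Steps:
z(W) = -120 (z(W) = 8*(-15) = -120)
g(T, y) = 1/(2*T + 2*y) (g(T, y) = 1/(T + (T + 2*y)) = 1/(2*T + 2*y))
-641038 + g(255, z(36)) = -641038 + 1/(2*(255 - 120)) = -641038 + (½)/135 = -641038 + (½)*(1/135) = -641038 + 1/270 = -173080259/270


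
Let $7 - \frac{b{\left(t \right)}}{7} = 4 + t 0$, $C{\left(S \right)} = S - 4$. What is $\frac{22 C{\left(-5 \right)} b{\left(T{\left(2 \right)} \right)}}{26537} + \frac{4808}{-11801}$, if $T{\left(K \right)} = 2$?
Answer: $- \frac{25236922}{44737591} \approx -0.56411$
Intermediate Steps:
$C{\left(S \right)} = -4 + S$ ($C{\left(S \right)} = S - 4 = -4 + S$)
$b{\left(t \right)} = 21$ ($b{\left(t \right)} = 49 - 7 \left(4 + t 0\right) = 49 - 7 \left(4 + 0\right) = 49 - 28 = 21$)
$\frac{22 C{\left(-5 \right)} b{\left(T{\left(2 \right)} \right)}}{26537} + \frac{4808}{-11801} = \frac{22 \left(-4 - 5\right) 21}{26537} + \frac{4808}{-11801} = 22 \left(-9\right) 21 \cdot \frac{1}{26537} + 4808 \left(- \frac{1}{11801}\right) = \left(-198\right) 21 \cdot \frac{1}{26537} - \frac{4808}{11801} = \left(-4158\right) \frac{1}{26537} - \frac{4808}{11801} = - \frac{594}{3791} - \frac{4808}{11801} = - \frac{25236922}{44737591}$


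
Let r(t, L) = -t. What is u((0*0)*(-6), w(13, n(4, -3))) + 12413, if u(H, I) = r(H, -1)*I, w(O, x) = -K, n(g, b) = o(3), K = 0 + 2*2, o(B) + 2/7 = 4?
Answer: 12413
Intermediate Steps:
o(B) = 26/7 (o(B) = -2/7 + 4 = 26/7)
K = 4 (K = 0 + 4 = 4)
n(g, b) = 26/7
w(O, x) = -4 (w(O, x) = -1*4 = -4)
u(H, I) = -H*I (u(H, I) = (-H)*I = -H*I)
u((0*0)*(-6), w(13, n(4, -3))) + 12413 = -1*(0*0)*(-6)*(-4) + 12413 = -1*0*(-6)*(-4) + 12413 = -1*0*(-4) + 12413 = 0 + 12413 = 12413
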